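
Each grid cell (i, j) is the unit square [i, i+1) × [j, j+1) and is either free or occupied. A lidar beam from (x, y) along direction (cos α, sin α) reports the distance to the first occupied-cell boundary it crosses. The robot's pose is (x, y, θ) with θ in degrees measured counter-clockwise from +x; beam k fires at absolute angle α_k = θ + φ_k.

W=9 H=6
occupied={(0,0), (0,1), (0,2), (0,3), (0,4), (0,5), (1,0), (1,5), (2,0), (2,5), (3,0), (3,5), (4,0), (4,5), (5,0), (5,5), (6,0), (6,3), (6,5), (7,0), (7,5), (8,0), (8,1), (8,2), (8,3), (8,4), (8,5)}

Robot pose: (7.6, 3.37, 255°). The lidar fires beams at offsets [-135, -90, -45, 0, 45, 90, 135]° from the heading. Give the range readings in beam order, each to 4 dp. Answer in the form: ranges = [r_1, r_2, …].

ranges = [1.8822, 0.6212, 0.6928, 2.4536, 0.8000, 0.4141, 0.4619]

beam 1: φ=-135°, α=120°
  dir = (cos 120°, sin 120°) = (-0.5000, 0.8660); from cell (7,3)
  next x-line at t=1.2000, next y-line at t=0.7275; Δt_x=2.0000, Δt_y=1.1547
    y: enter (7,4) at t=0.7275
    x: enter (6,4) at t=1.2000
    y: enter (6,5) at t=1.8822 ← occupied
  → r_1 = 1.8822
beam 2: φ=-90°, α=165°
  dir = (cos 165°, sin 165°) = (-0.9659, 0.2588); from cell (7,3)
  next x-line at t=0.6212, next y-line at t=2.4341; Δt_x=1.0353, Δt_y=3.8637
    x: enter (6,3) at t=0.6212 ← occupied
  → r_2 = 0.6212
beam 3: φ=-45°, α=210°
  dir = (cos 210°, sin 210°) = (-0.8660, -0.5000); from cell (7,3)
  next x-line at t=0.6928, next y-line at t=0.7400; Δt_x=1.1547, Δt_y=2.0000
    x: enter (6,3) at t=0.6928 ← occupied
  → r_3 = 0.6928
beam 4: φ=0°, α=255°
  dir = (cos 255°, sin 255°) = (-0.2588, -0.9659); from cell (7,3)
  next x-line at t=2.3182, next y-line at t=0.3831; Δt_x=3.8637, Δt_y=1.0353
    y: enter (7,2) at t=0.3831
    y: enter (7,1) at t=1.4183
    x: enter (6,1) at t=2.3182
    y: enter (6,0) at t=2.4536 ← occupied
  → r_4 = 2.4536
beam 5: φ=45°, α=300°
  dir = (cos 300°, sin 300°) = (0.5000, -0.8660); from cell (7,3)
  next x-line at t=0.8000, next y-line at t=0.4272; Δt_x=2.0000, Δt_y=1.1547
    y: enter (7,2) at t=0.4272
    x: enter (8,2) at t=0.8000 ← occupied
  → r_5 = 0.8000
beam 6: φ=90°, α=345°
  dir = (cos 345°, sin 345°) = (0.9659, -0.2588); from cell (7,3)
  next x-line at t=0.4141, next y-line at t=1.4296; Δt_x=1.0353, Δt_y=3.8637
    x: enter (8,3) at t=0.4141 ← occupied
  → r_6 = 0.4141
beam 7: φ=135°, α=30°
  dir = (cos 30°, sin 30°) = (0.8660, 0.5000); from cell (7,3)
  next x-line at t=0.4619, next y-line at t=1.2600; Δt_x=1.1547, Δt_y=2.0000
    x: enter (8,3) at t=0.4619 ← occupied
  → r_7 = 0.4619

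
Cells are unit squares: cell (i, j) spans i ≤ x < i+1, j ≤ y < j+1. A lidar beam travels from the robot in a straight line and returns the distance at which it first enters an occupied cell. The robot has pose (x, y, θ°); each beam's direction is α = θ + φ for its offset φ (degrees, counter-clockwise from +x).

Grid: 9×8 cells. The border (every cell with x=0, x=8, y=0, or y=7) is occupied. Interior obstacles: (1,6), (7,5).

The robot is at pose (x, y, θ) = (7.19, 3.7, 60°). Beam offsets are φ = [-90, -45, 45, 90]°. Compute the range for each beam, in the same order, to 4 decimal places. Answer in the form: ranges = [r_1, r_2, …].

beam 1: φ=-90°, α=330°
  direction (0.8660, -0.5000); cell (7,3); t to first gridline: x 0.9353, y 1.4000 (then +1.1547 / +2.0000)
    (8,3) via x @ 0.9353  # hit
  → r_1 = 0.9353
beam 2: φ=-45°, α=15°
  direction (0.9659, 0.2588); cell (7,3); t to first gridline: x 0.8386, y 1.1591 (then +1.0353 / +3.8637)
    (8,3) via x @ 0.8386  # hit
  → r_2 = 0.8386
beam 3: φ=45°, α=105°
  direction (-0.2588, 0.9659); cell (7,3); t to first gridline: x 0.7341, y 0.3106 (then +3.8637 / +1.0353)
    (7,4) via y @ 0.3106
    (6,4) via x @ 0.7341
    (6,5) via y @ 1.3459
    (6,6) via y @ 2.3811
    (6,7) via y @ 3.4164  # hit
  → r_3 = 3.4164
beam 4: φ=90°, α=150°
  direction (-0.8660, 0.5000); cell (7,3); t to first gridline: x 0.2194, y 0.6000 (then +1.1547 / +2.0000)
    (6,3) via x @ 0.2194
    (6,4) via y @ 0.6000
    (5,4) via x @ 1.3741
    (4,4) via x @ 2.5288
    (4,5) via y @ 2.6000
    (3,5) via x @ 3.6835
    (3,6) via y @ 4.6000
    (2,6) via x @ 4.8382
    (1,6) via x @ 5.9929  # hit
  → r_4 = 5.9929

ranges = [0.9353, 0.8386, 3.4164, 5.9929]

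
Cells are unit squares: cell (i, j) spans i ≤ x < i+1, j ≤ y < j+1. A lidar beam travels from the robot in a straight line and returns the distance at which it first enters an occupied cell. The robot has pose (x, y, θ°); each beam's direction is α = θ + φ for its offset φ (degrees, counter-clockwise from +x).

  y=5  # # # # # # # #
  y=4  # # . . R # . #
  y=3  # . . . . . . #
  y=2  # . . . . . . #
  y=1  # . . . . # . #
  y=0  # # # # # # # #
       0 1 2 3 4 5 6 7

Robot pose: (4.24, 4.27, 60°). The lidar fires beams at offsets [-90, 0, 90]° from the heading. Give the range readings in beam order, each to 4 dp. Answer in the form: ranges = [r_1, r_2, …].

beam 1: φ=-90°, α=330°
  d=(0.8660,-0.5000)  start (4,4)  tX=0.8776 tY=0.5400  stride 1/|dx|=1.1547 1/|dy|=2.0000
    cross y-line → (4,3), t=0.5400
    cross x-line → (5,3), t=0.8776
    cross x-line → (6,3), t=2.0323
    cross y-line → (6,2), t=2.5400
    cross x-line → (7,2), t=3.1870 (wall)
  → r_1 = 3.1870
beam 2: φ=0°, α=60°
  d=(0.5000,0.8660)  start (4,4)  tX=1.5200 tY=0.8429  stride 1/|dx|=2.0000 1/|dy|=1.1547
    cross y-line → (4,5), t=0.8429 (wall)
  → r_2 = 0.8429
beam 3: φ=90°, α=150°
  d=(-0.8660,0.5000)  start (4,4)  tX=0.2771 tY=1.4600  stride 1/|dx|=1.1547 1/|dy|=2.0000
    cross x-line → (3,4), t=0.2771
    cross x-line → (2,4), t=1.4318
    cross y-line → (2,5), t=1.4600 (wall)
  → r_3 = 1.4600

ranges = [3.1870, 0.8429, 1.4600]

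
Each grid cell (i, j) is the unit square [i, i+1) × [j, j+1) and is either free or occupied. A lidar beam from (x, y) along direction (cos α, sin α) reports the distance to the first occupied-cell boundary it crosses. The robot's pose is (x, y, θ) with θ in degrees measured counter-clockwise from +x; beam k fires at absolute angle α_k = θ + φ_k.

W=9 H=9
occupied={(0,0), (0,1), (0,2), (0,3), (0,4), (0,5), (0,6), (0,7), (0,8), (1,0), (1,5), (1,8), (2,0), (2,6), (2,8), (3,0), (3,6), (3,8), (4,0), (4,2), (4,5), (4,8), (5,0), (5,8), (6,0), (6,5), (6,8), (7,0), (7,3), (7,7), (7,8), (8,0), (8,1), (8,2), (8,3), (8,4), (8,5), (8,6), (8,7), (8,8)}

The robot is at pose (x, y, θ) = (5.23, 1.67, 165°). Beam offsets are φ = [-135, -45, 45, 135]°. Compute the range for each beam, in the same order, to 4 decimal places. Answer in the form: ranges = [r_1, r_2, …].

beam 1: φ=-135°, α=30°
  dir = (cos 30°, sin 30°) = (0.8660, 0.5000); from cell (5,1)
  next x-line at t=0.8891, next y-line at t=0.6600; Δt_x=1.1547, Δt_y=2.0000
    y: enter (5,2) at t=0.6600
    x: enter (6,2) at t=0.8891
    x: enter (7,2) at t=2.0438
    y: enter (7,3) at t=2.6600 ← occupied
  → r_1 = 2.6600
beam 2: φ=-45°, α=120°
  dir = (cos 120°, sin 120°) = (-0.5000, 0.8660); from cell (5,1)
  next x-line at t=0.4600, next y-line at t=0.3811; Δt_x=2.0000, Δt_y=1.1547
    y: enter (5,2) at t=0.3811
    x: enter (4,2) at t=0.4600 ← occupied
  → r_2 = 0.4600
beam 3: φ=45°, α=210°
  dir = (cos 210°, sin 210°) = (-0.8660, -0.5000); from cell (5,1)
  next x-line at t=0.2656, next y-line at t=1.3400; Δt_x=1.1547, Δt_y=2.0000
    x: enter (4,1) at t=0.2656
    y: enter (4,0) at t=1.3400 ← occupied
  → r_3 = 1.3400
beam 4: φ=135°, α=300°
  dir = (cos 300°, sin 300°) = (0.5000, -0.8660); from cell (5,1)
  next x-line at t=1.5400, next y-line at t=0.7736; Δt_x=2.0000, Δt_y=1.1547
    y: enter (5,0) at t=0.7736 ← occupied
  → r_4 = 0.7736

ranges = [2.6600, 0.4600, 1.3400, 0.7736]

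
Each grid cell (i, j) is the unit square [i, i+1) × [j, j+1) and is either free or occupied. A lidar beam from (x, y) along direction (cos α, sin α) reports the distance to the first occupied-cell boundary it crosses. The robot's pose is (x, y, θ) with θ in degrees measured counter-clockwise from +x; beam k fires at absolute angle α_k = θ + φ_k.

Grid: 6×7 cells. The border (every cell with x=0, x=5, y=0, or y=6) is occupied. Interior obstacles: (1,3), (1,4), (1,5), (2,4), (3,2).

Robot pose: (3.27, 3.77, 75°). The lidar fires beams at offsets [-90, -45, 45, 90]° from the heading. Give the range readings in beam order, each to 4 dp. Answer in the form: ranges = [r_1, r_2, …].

ranges = [1.7910, 1.9976, 0.5400, 0.8887]

beam 1: φ=-90°, α=345°
  direction (0.9659, -0.2588); cell (3,3); t to first gridline: x 0.7558, y 2.9751 (then +1.0353 / +3.8637)
    (4,3) via x @ 0.7558
    (5,3) via x @ 1.7910  # hit
  → r_1 = 1.7910
beam 2: φ=-45°, α=30°
  direction (0.8660, 0.5000); cell (3,3); t to first gridline: x 0.8429, y 0.4600 (then +1.1547 / +2.0000)
    (3,4) via y @ 0.4600
    (4,4) via x @ 0.8429
    (5,4) via x @ 1.9976  # hit
  → r_2 = 1.9976
beam 3: φ=45°, α=120°
  direction (-0.5000, 0.8660); cell (3,3); t to first gridline: x 0.5400, y 0.2656 (then +2.0000 / +1.1547)
    (3,4) via y @ 0.2656
    (2,4) via x @ 0.5400  # hit
  → r_3 = 0.5400
beam 4: φ=90°, α=165°
  direction (-0.9659, 0.2588); cell (3,3); t to first gridline: x 0.2795, y 0.8887 (then +1.0353 / +3.8637)
    (2,3) via x @ 0.2795
    (2,4) via y @ 0.8887  # hit
  → r_4 = 0.8887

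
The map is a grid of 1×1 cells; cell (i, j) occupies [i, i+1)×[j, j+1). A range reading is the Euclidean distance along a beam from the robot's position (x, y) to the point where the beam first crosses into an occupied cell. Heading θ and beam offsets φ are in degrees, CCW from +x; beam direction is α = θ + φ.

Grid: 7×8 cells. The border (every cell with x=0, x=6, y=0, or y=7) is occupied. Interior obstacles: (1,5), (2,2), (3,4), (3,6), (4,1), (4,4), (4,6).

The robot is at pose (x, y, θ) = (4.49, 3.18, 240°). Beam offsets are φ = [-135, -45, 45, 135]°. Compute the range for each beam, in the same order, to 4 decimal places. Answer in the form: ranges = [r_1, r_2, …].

beam 1: φ=-135°, α=105°
  cosα=-0.2588 sinα=0.9659 | (4,3) | tMaxX 1.8932 tMaxY 0.8489 | tΔX 3.8637 tΔY 1.0353
    t=0.8489 [y] (4,4) — stop
  → r_1 = 0.8489
beam 2: φ=-45°, α=195°
  cosα=-0.9659 sinα=-0.2588 | (4,3) | tMaxX 0.5073 tMaxY 0.6955 | tΔX 1.0353 tΔY 3.8637
    t=0.5073 [x] (3,3)
    t=0.6955 [y] (3,2)
    t=1.5426 [x] (2,2) — stop
  → r_2 = 1.5426
beam 3: φ=45°, α=285°
  cosα=0.2588 sinα=-0.9659 | (4,3) | tMaxX 1.9705 tMaxY 0.1863 | tΔX 3.8637 tΔY 1.0353
    t=0.1863 [y] (4,2)
    t=1.2216 [y] (4,1) — stop
  → r_3 = 1.2216
beam 4: φ=135°, α=15°
  cosα=0.9659 sinα=0.2588 | (4,3) | tMaxX 0.5280 tMaxY 3.1682 | tΔX 1.0353 tΔY 3.8637
    t=0.5280 [x] (5,3)
    t=1.5633 [x] (6,3) — stop
  → r_4 = 1.5633

ranges = [0.8489, 1.5426, 1.2216, 1.5633]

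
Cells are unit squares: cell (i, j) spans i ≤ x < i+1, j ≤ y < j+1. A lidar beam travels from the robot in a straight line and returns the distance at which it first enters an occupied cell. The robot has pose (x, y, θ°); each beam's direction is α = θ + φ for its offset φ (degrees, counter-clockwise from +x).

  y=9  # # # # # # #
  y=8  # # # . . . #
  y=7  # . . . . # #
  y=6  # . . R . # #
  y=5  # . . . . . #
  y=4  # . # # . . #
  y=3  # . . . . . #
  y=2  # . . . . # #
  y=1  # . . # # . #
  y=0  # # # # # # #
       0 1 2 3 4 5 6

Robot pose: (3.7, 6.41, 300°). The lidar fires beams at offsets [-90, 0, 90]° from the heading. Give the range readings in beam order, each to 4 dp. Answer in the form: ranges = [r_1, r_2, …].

ranges = [3.1177, 3.9375, 1.5011]

beam 1: φ=-90°, α=210°
  d=(-0.8660,-0.5000)  start (3,6)  tX=0.8083 tY=0.8200  stride 1/|dx|=1.1547 1/|dy|=2.0000
    cross x-line → (2,6), t=0.8083
    cross y-line → (2,5), t=0.8200
    cross x-line → (1,5), t=1.9630
    cross y-line → (1,4), t=2.8200
    cross x-line → (0,4), t=3.1177 (wall)
  → r_1 = 3.1177
beam 2: φ=0°, α=300°
  d=(0.5000,-0.8660)  start (3,6)  tX=0.6000 tY=0.4734  stride 1/|dx|=2.0000 1/|dy|=1.1547
    cross y-line → (3,5), t=0.4734
    cross x-line → (4,5), t=0.6000
    cross y-line → (4,4), t=1.6281
    cross x-line → (5,4), t=2.6000
    cross y-line → (5,3), t=2.7828
    cross y-line → (5,2), t=3.9375 (wall)
  → r_2 = 3.9375
beam 3: φ=90°, α=30°
  d=(0.8660,0.5000)  start (3,6)  tX=0.3464 tY=1.1800  stride 1/|dx|=1.1547 1/|dy|=2.0000
    cross x-line → (4,6), t=0.3464
    cross y-line → (4,7), t=1.1800
    cross x-line → (5,7), t=1.5011 (wall)
  → r_3 = 1.5011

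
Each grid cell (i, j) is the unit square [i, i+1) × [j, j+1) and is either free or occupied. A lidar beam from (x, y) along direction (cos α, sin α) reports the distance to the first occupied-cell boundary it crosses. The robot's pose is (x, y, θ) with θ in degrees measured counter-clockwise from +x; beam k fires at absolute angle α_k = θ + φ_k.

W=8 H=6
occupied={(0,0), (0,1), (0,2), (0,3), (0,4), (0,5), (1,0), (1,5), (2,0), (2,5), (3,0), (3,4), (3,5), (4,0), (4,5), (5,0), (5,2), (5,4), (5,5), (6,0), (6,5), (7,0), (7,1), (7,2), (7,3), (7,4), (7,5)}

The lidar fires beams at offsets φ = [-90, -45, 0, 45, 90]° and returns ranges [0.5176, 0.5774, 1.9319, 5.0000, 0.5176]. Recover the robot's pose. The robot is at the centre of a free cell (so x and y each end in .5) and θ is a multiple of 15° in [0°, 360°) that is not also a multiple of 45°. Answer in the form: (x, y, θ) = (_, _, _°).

The pose lattice has 21·16 = 336 candidates. Test each by forward raycasting.
  (3.5, 2.5, 30°): beam 1 = 1.7321 ≠ 0.5176 ✗
  (4.5, 2.5, 105°): beam 2 = 1.7321 ≠ 0.5774 ✗
  (3.5, 3.5, 30°): beam 1 = 2.8868 ≠ 0.5176 ✗
  (3.5, 2.5, 210°): beam 1 = 2.8868 ≠ 0.5176 ✗
  (1.5, 3.5, 75°): beam 1 = 3.6235 ≠ 0.5176 ✗
  …
  (5.5, 3.5, 165°): r_1=0.5176, r_2=0.5774, r_3=1.9319, r_4=5.0000, r_5=0.5176 — all match ✓
Unique over the lattice → pose = (5.5, 3.5, 165°).

(x, y, θ) = (5.5, 3.5, 165°)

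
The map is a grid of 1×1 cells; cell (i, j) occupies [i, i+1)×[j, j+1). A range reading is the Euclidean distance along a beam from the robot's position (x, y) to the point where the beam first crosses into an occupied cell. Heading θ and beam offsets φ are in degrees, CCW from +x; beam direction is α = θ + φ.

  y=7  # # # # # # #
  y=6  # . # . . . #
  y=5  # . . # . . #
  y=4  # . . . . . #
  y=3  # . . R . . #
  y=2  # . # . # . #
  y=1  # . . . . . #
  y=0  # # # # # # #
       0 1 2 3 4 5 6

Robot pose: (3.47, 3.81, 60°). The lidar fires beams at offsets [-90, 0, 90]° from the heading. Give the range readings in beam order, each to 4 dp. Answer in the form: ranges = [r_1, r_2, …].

beam 1: φ=-90°, α=330°
  cosα=0.8660 sinα=-0.5000 | (3,3) | tMaxX 0.6120 tMaxY 1.6200 | tΔX 1.1547 tΔY 2.0000
    t=0.6120 [x] (4,3)
    t=1.6200 [y] (4,2) — stop
  → r_1 = 1.6200
beam 2: φ=0°, α=60°
  cosα=0.5000 sinα=0.8660 | (3,3) | tMaxX 1.0600 tMaxY 0.2194 | tΔX 2.0000 tΔY 1.1547
    t=0.2194 [y] (3,4)
    t=1.0600 [x] (4,4)
    t=1.3741 [y] (4,5)
    t=2.5288 [y] (4,6)
    t=3.0600 [x] (5,6)
    t=3.6835 [y] (5,7) — stop
  → r_2 = 3.6835
beam 3: φ=90°, α=150°
  cosα=-0.8660 sinα=0.5000 | (3,3) | tMaxX 0.5427 tMaxY 0.3800 | tΔX 1.1547 tΔY 2.0000
    t=0.3800 [y] (3,4)
    t=0.5427 [x] (2,4)
    t=1.6974 [x] (1,4)
    t=2.3800 [y] (1,5)
    t=2.8521 [x] (0,5) — stop
  → r_3 = 2.8521

ranges = [1.6200, 3.6835, 2.8521]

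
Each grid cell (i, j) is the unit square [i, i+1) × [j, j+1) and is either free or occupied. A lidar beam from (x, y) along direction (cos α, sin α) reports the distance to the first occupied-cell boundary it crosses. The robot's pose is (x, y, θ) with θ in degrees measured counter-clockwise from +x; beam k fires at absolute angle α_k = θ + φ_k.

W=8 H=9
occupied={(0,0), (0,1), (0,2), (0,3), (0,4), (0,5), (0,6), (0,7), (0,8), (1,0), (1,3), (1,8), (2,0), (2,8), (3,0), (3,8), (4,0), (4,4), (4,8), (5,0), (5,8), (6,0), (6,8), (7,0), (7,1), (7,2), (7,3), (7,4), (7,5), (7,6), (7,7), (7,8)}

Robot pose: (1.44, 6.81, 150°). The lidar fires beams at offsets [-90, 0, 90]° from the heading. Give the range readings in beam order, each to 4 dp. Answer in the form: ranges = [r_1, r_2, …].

beam 1: φ=-90°, α=60°
  direction (0.5000, 0.8660); cell (1,6); t to first gridline: x 1.1200, y 0.2194 (then +2.0000 / +1.1547)
    (1,7) via y @ 0.2194
    (2,7) via x @ 1.1200
    (2,8) via y @ 1.3741  # hit
  → r_1 = 1.3741
beam 2: φ=0°, α=150°
  direction (-0.8660, 0.5000); cell (1,6); t to first gridline: x 0.5081, y 0.3800 (then +1.1547 / +2.0000)
    (1,7) via y @ 0.3800
    (0,7) via x @ 0.5081  # hit
  → r_2 = 0.5081
beam 3: φ=90°, α=240°
  direction (-0.5000, -0.8660); cell (1,6); t to first gridline: x 0.8800, y 0.9353 (then +2.0000 / +1.1547)
    (0,6) via x @ 0.8800  # hit
  → r_3 = 0.8800

ranges = [1.3741, 0.5081, 0.8800]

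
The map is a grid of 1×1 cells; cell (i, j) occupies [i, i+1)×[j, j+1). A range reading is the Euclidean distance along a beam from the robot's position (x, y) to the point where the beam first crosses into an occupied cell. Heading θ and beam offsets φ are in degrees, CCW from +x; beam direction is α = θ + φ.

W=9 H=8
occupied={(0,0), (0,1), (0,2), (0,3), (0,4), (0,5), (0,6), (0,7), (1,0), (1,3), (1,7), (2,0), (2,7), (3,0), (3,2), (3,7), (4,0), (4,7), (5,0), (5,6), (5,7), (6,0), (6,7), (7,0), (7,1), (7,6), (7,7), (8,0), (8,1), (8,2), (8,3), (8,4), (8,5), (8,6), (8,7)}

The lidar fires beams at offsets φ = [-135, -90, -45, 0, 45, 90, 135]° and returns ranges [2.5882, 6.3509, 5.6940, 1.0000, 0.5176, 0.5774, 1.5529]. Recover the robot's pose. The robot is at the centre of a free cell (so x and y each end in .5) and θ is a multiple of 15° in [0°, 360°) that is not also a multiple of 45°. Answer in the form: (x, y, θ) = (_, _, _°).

Candidates: 37 free-cell centres × 16 headings = 592 poses. Raycast each; keep the one whose scan matches to 4 dp.
  (5.5, 2.5, 60°): beam 1 = 1.5529 ≠ 2.5882 ✗
  (6.5, 4.5, 75°): beam 1 = 2.8868 ≠ 2.5882 ✗
  (3.5, 4.5, 150°): beam 1 = 4.6587 ≠ 2.5882 ✗
  (2.5, 4.5, 15°): beam 1 = 1.0000 ≠ 2.5882 ✗
  …
  (2.5, 6.5, 30°): r_1=2.5882, r_2=6.3509, r_3=5.6940, r_4=1.0000, r_5=0.5176, r_6=0.5774, r_7=1.5529 — all match ✓
No second candidate reproduces the full scan.

(x, y, θ) = (2.5, 6.5, 30°)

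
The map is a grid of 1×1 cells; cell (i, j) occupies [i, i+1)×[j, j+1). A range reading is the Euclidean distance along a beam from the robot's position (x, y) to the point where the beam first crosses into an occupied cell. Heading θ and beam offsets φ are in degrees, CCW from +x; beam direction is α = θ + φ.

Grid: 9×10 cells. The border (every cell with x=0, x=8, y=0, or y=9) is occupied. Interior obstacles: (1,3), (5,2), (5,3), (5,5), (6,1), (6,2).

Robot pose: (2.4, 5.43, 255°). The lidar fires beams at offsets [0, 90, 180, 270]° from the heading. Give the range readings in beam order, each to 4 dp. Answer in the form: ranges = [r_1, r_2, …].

beam 1: φ=0°, α=255°
  direction (-0.2588, -0.9659); cell (2,5); t to first gridline: x 1.5455, y 0.4452 (then +3.8637 / +1.0353)
    (2,4) via y @ 0.4452
    (2,3) via y @ 1.4804
    (1,3) via x @ 1.5455  # hit
  → r_1 = 1.5455
beam 2: φ=90°, α=345°
  direction (0.9659, -0.2588); cell (2,5); t to first gridline: x 0.6212, y 1.6614 (then +1.0353 / +3.8637)
    (3,5) via x @ 0.6212
    (4,5) via x @ 1.6564
    (4,4) via y @ 1.6614
    (5,4) via x @ 2.6917
    (6,4) via x @ 3.7270
    (7,4) via x @ 4.7623
    (7,3) via y @ 5.5251
    (8,3) via x @ 5.7975  # hit
  → r_2 = 5.7975
beam 3: φ=180°, α=75°
  direction (0.2588, 0.9659); cell (2,5); t to first gridline: x 2.3182, y 0.5901 (then +3.8637 / +1.0353)
    (2,6) via y @ 0.5901
    (2,7) via y @ 1.6254
    (3,7) via x @ 2.3182
    (3,8) via y @ 2.6607
    (3,9) via y @ 3.6959  # hit
  → r_3 = 3.6959
beam 4: φ=270°, α=165°
  direction (-0.9659, 0.2588); cell (2,5); t to first gridline: x 0.4141, y 2.2023 (then +1.0353 / +3.8637)
    (1,5) via x @ 0.4141
    (0,5) via x @ 1.4494  # hit
  → r_4 = 1.4494

ranges = [1.5455, 5.7975, 3.6959, 1.4494]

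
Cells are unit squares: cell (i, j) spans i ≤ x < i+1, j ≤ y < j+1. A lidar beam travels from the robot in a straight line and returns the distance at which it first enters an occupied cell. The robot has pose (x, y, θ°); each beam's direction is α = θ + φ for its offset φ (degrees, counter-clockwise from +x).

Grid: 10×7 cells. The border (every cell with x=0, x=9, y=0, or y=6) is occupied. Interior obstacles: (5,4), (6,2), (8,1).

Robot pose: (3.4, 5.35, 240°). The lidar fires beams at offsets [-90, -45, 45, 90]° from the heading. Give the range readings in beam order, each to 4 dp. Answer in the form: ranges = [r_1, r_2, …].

ranges = [1.3000, 2.4847, 4.5035, 1.8475]

beam 1: φ=-90°, α=150°
  direction (-0.8660, 0.5000); cell (3,5); t to first gridline: x 0.4619, y 1.3000 (then +1.1547 / +2.0000)
    (2,5) via x @ 0.4619
    (2,6) via y @ 1.3000  # hit
  → r_1 = 1.3000
beam 2: φ=-45°, α=195°
  direction (-0.9659, -0.2588); cell (3,5); t to first gridline: x 0.4141, y 1.3523 (then +1.0353 / +3.8637)
    (2,5) via x @ 0.4141
    (2,4) via y @ 1.3523
    (1,4) via x @ 1.4494
    (0,4) via x @ 2.4847  # hit
  → r_2 = 2.4847
beam 3: φ=45°, α=285°
  direction (0.2588, -0.9659); cell (3,5); t to first gridline: x 2.3182, y 0.3623 (then +3.8637 / +1.0353)
    (3,4) via y @ 0.3623
    (3,3) via y @ 1.3976
    (4,3) via x @ 2.3182
    (4,2) via y @ 2.4329
    (4,1) via y @ 3.4682
    (4,0) via y @ 4.5035  # hit
  → r_3 = 4.5035
beam 4: φ=90°, α=330°
  direction (0.8660, -0.5000); cell (3,5); t to first gridline: x 0.6928, y 0.7000 (then +1.1547 / +2.0000)
    (4,5) via x @ 0.6928
    (4,4) via y @ 0.7000
    (5,4) via x @ 1.8475  # hit
  → r_4 = 1.8475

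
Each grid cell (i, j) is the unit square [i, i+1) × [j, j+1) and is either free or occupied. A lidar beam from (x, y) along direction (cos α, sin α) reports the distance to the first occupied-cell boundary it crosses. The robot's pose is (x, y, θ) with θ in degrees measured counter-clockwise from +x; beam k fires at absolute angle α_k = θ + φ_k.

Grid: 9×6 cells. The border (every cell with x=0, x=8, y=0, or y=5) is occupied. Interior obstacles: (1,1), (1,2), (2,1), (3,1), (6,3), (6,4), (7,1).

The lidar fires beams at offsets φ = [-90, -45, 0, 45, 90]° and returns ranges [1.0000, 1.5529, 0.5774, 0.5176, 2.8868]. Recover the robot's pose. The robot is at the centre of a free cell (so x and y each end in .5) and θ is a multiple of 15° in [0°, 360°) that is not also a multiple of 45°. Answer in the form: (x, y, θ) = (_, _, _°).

(x, y, θ) = (7.5, 3.5, 150°)

The pose lattice has 21·16 = 336 candidates. Test each by forward raycasting.
  (5.5, 2.5, 60°): beam 1 = 1.7321 ≠ 1.0000 ✗
  (4.5, 1.5, 105°): beam 1 = 3.6235 ≠ 1.0000 ✗
  (5.5, 4.5, 105°): beam 1 = 0.5176 ≠ 1.0000 ✗
  (6.5, 1.5, 120°): beam 1 = 0.5774 ≠ 1.0000 ✗
  …
  (7.5, 3.5, 150°): r_1=1.0000, r_2=1.5529, r_3=0.5774, r_4=0.5176, r_5=2.8868 — all match ✓
Only this pose fits every beam.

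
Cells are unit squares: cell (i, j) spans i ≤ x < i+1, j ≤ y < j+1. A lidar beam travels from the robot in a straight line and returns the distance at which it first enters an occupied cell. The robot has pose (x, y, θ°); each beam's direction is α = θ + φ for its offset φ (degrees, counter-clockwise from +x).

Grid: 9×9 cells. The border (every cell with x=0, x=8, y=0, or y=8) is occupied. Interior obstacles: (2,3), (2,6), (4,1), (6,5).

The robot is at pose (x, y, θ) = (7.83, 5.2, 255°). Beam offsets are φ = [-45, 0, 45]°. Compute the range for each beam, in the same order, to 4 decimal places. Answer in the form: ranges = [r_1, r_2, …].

beam 1: φ=-45°, α=210°
  d=(-0.8660,-0.5000)  start (7,5)  tX=0.9584 tY=0.4000  stride 1/|dx|=1.1547 1/|dy|=2.0000
    cross y-line → (7,4), t=0.4000
    cross x-line → (6,4), t=0.9584
    cross x-line → (5,4), t=2.1131
    cross y-line → (5,3), t=2.4000
    cross x-line → (4,3), t=3.2678
    cross y-line → (4,2), t=4.4000
    cross x-line → (3,2), t=4.4225
    cross x-line → (2,2), t=5.5772
    cross y-line → (2,1), t=6.4000
    cross x-line → (1,1), t=6.7319
    cross x-line → (0,1), t=7.8866 (wall)
  → r_1 = 7.8866
beam 2: φ=0°, α=255°
  d=(-0.2588,-0.9659)  start (7,5)  tX=3.2069 tY=0.2071  stride 1/|dx|=3.8637 1/|dy|=1.0353
    cross y-line → (7,4), t=0.2071
    cross y-line → (7,3), t=1.2423
    cross y-line → (7,2), t=2.2776
    cross x-line → (6,2), t=3.2069
    cross y-line → (6,1), t=3.3129
    cross y-line → (6,0), t=4.3482 (wall)
  → r_2 = 4.3482
beam 3: φ=45°, α=300°
  d=(0.5000,-0.8660)  start (7,5)  tX=0.3400 tY=0.2309  stride 1/|dx|=2.0000 1/|dy|=1.1547
    cross y-line → (7,4), t=0.2309
    cross x-line → (8,4), t=0.3400 (wall)
  → r_3 = 0.3400

ranges = [7.8866, 4.3482, 0.3400]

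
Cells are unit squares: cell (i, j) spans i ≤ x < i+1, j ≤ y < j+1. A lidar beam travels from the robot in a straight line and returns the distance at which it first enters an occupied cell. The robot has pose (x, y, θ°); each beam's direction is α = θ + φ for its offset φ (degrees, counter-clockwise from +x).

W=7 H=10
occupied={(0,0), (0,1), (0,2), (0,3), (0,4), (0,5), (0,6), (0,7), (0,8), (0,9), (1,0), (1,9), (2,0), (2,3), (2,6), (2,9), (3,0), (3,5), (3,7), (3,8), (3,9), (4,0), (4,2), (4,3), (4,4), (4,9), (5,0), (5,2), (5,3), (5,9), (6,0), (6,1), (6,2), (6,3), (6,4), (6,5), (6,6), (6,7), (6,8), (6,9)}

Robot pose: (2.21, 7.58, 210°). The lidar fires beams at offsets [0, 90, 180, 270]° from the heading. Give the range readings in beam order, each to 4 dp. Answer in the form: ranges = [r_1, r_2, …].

beam 1: φ=0°, α=210°
  direction (-0.8660, -0.5000); cell (2,7); t to first gridline: x 0.2425, y 1.1600 (then +1.1547 / +2.0000)
    (1,7) via x @ 0.2425
    (1,6) via y @ 1.1600
    (0,6) via x @ 1.3972  # hit
  → r_1 = 1.3972
beam 2: φ=90°, α=300°
  direction (0.5000, -0.8660); cell (2,7); t to first gridline: x 1.5800, y 0.6697 (then +2.0000 / +1.1547)
    (2,6) via y @ 0.6697  # hit
  → r_2 = 0.6697
beam 3: φ=180°, α=30°
  direction (0.8660, 0.5000); cell (2,7); t to first gridline: x 0.9122, y 0.8400 (then +1.1547 / +2.0000)
    (2,8) via y @ 0.8400
    (3,8) via x @ 0.9122  # hit
  → r_3 = 0.9122
beam 4: φ=270°, α=120°
  direction (-0.5000, 0.8660); cell (2,7); t to first gridline: x 0.4200, y 0.4850 (then +2.0000 / +1.1547)
    (1,7) via x @ 0.4200
    (1,8) via y @ 0.4850
    (1,9) via y @ 1.6397  # hit
  → r_4 = 1.6397

ranges = [1.3972, 0.6697, 0.9122, 1.6397]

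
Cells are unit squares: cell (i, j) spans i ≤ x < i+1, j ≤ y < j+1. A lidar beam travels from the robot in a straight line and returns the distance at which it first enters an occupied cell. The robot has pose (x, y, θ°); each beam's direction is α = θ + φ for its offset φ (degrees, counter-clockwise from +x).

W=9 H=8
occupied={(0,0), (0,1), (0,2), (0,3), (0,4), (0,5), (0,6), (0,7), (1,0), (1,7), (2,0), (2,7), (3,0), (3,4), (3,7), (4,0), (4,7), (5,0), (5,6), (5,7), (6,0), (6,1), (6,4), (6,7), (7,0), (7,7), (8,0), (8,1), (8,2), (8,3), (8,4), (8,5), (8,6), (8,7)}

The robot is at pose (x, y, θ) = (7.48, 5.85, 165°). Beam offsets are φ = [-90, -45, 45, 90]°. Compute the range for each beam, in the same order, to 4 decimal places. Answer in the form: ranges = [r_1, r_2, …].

beam 1: φ=-90°, α=75°
  d=(0.2588,0.9659)  start (7,5)  tX=2.0091 tY=0.1553  stride 1/|dx|=3.8637 1/|dy|=1.0353
    cross y-line → (7,6), t=0.1553
    cross y-line → (7,7), t=1.1906 (wall)
  → r_1 = 1.1906
beam 2: φ=-45°, α=120°
  d=(-0.5000,0.8660)  start (7,5)  tX=0.9600 tY=0.1732  stride 1/|dx|=2.0000 1/|dy|=1.1547
    cross y-line → (7,6), t=0.1732
    cross x-line → (6,6), t=0.9600
    cross y-line → (6,7), t=1.3279 (wall)
  → r_2 = 1.3279
beam 3: φ=45°, α=210°
  d=(-0.8660,-0.5000)  start (7,5)  tX=0.5543 tY=1.7000  stride 1/|dx|=1.1547 1/|dy|=2.0000
    cross x-line → (6,5), t=0.5543
    cross y-line → (6,4), t=1.7000 (wall)
  → r_3 = 1.7000
beam 4: φ=90°, α=255°
  d=(-0.2588,-0.9659)  start (7,5)  tX=1.8546 tY=0.8800  stride 1/|dx|=3.8637 1/|dy|=1.0353
    cross y-line → (7,4), t=0.8800
    cross x-line → (6,4), t=1.8546 (wall)
  → r_4 = 1.8546

ranges = [1.1906, 1.3279, 1.7000, 1.8546]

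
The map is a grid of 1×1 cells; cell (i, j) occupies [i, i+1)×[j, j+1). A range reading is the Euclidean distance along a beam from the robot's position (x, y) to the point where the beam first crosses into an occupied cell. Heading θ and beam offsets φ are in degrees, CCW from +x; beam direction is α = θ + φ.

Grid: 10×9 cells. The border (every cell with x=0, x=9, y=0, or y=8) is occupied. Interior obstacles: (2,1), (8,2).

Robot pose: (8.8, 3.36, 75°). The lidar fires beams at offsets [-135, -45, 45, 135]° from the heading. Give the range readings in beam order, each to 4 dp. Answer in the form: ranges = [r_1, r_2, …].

ranges = [0.4000, 0.2309, 5.3578, 0.7200]

beam 1: φ=-135°, α=300°
  cosα=0.5000 sinα=-0.8660 | (8,3) | tMaxX 0.4000 tMaxY 0.4157 | tΔX 2.0000 tΔY 1.1547
    t=0.4000 [x] (9,3) — stop
  → r_1 = 0.4000
beam 2: φ=-45°, α=30°
  cosα=0.8660 sinα=0.5000 | (8,3) | tMaxX 0.2309 tMaxY 1.2800 | tΔX 1.1547 tΔY 2.0000
    t=0.2309 [x] (9,3) — stop
  → r_2 = 0.2309
beam 3: φ=45°, α=120°
  cosα=-0.5000 sinα=0.8660 | (8,3) | tMaxX 1.6000 tMaxY 0.7390 | tΔX 2.0000 tΔY 1.1547
    t=0.7390 [y] (8,4)
    t=1.6000 [x] (7,4)
    t=1.8937 [y] (7,5)
    t=3.0484 [y] (7,6)
    t=3.6000 [x] (6,6)
    t=4.2031 [y] (6,7)
    t=5.3578 [y] (6,8) — stop
  → r_3 = 5.3578
beam 4: φ=135°, α=210°
  cosα=-0.8660 sinα=-0.5000 | (8,3) | tMaxX 0.9238 tMaxY 0.7200 | tΔX 1.1547 tΔY 2.0000
    t=0.7200 [y] (8,2) — stop
  → r_4 = 0.7200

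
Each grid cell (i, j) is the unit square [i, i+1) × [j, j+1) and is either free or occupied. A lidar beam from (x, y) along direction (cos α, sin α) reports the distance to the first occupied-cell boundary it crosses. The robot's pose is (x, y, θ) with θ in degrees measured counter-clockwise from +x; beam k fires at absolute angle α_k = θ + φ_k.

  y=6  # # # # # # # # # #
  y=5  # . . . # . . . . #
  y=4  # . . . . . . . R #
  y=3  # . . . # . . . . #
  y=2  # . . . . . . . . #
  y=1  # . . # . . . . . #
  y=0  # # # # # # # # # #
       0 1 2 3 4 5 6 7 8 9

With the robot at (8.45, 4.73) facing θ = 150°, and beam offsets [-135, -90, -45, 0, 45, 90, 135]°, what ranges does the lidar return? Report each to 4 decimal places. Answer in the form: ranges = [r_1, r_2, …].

ranges = [0.5694, 1.1000, 1.3148, 2.5400, 3.5717, 4.3070, 2.1250]

beam 1: φ=-135°, α=15°
  cosα=0.9659 sinα=0.2588 | (8,4) | tMaxX 0.5694 tMaxY 1.0432 | tΔX 1.0353 tΔY 3.8637
    t=0.5694 [x] (9,4) — stop
  → r_1 = 0.5694
beam 2: φ=-90°, α=60°
  cosα=0.5000 sinα=0.8660 | (8,4) | tMaxX 1.1000 tMaxY 0.3118 | tΔX 2.0000 tΔY 1.1547
    t=0.3118 [y] (8,5)
    t=1.1000 [x] (9,5) — stop
  → r_2 = 1.1000
beam 3: φ=-45°, α=105°
  cosα=-0.2588 sinα=0.9659 | (8,4) | tMaxX 1.7387 tMaxY 0.2795 | tΔX 3.8637 tΔY 1.0353
    t=0.2795 [y] (8,5)
    t=1.3148 [y] (8,6) — stop
  → r_3 = 1.3148
beam 4: φ=0°, α=150°
  cosα=-0.8660 sinα=0.5000 | (8,4) | tMaxX 0.5196 tMaxY 0.5400 | tΔX 1.1547 tΔY 2.0000
    t=0.5196 [x] (7,4)
    t=0.5400 [y] (7,5)
    t=1.6743 [x] (6,5)
    t=2.5400 [y] (6,6) — stop
  → r_4 = 2.5400
beam 5: φ=45°, α=195°
  cosα=-0.9659 sinα=-0.2588 | (8,4) | tMaxX 0.4659 tMaxY 2.8205 | tΔX 1.0353 tΔY 3.8637
    t=0.4659 [x] (7,4)
    t=1.5012 [x] (6,4)
    t=2.5364 [x] (5,4)
    t=2.8205 [y] (5,3)
    t=3.5717 [x] (4,3) — stop
  → r_5 = 3.5717
beam 6: φ=90°, α=240°
  cosα=-0.5000 sinα=-0.8660 | (8,4) | tMaxX 0.9000 tMaxY 0.8429 | tΔX 2.0000 tΔY 1.1547
    t=0.8429 [y] (8,3)
    t=0.9000 [x] (7,3)
    t=1.9976 [y] (7,2)
    t=2.9000 [x] (6,2)
    t=3.1523 [y] (6,1)
    t=4.3070 [y] (6,0) — stop
  → r_6 = 4.3070
beam 7: φ=135°, α=285°
  cosα=0.2588 sinα=-0.9659 | (8,4) | tMaxX 2.1250 tMaxY 0.7558 | tΔX 3.8637 tΔY 1.0353
    t=0.7558 [y] (8,3)
    t=1.7910 [y] (8,2)
    t=2.1250 [x] (9,2) — stop
  → r_7 = 2.1250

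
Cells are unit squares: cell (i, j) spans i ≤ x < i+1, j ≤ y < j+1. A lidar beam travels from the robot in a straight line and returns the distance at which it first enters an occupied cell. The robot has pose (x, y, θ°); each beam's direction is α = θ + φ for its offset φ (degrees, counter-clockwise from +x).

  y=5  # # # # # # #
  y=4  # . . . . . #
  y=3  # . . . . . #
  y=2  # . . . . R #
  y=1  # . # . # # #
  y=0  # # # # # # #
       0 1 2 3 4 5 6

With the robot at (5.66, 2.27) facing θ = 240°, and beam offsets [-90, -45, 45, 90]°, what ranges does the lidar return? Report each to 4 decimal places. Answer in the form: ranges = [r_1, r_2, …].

beam 1: φ=-90°, α=150°
  direction (-0.8660, 0.5000); cell (5,2); t to first gridline: x 0.7621, y 1.4600 (then +1.1547 / +2.0000)
    (4,2) via x @ 0.7621
    (4,3) via y @ 1.4600
    (3,3) via x @ 1.9168
    (2,3) via x @ 3.0715
    (2,4) via y @ 3.4600
    (1,4) via x @ 4.2262
    (0,4) via x @ 5.3809  # hit
  → r_1 = 5.3809
beam 2: φ=-45°, α=195°
  direction (-0.9659, -0.2588); cell (5,2); t to first gridline: x 0.6833, y 1.0432 (then +1.0353 / +3.8637)
    (4,2) via x @ 0.6833
    (4,1) via y @ 1.0432  # hit
  → r_2 = 1.0432
beam 3: φ=45°, α=285°
  direction (0.2588, -0.9659); cell (5,2); t to first gridline: x 1.3137, y 0.2795 (then +3.8637 / +1.0353)
    (5,1) via y @ 0.2795  # hit
  → r_3 = 0.2795
beam 4: φ=90°, α=330°
  direction (0.8660, -0.5000); cell (5,2); t to first gridline: x 0.3926, y 0.5400 (then +1.1547 / +2.0000)
    (6,2) via x @ 0.3926  # hit
  → r_4 = 0.3926

ranges = [5.3809, 1.0432, 0.2795, 0.3926]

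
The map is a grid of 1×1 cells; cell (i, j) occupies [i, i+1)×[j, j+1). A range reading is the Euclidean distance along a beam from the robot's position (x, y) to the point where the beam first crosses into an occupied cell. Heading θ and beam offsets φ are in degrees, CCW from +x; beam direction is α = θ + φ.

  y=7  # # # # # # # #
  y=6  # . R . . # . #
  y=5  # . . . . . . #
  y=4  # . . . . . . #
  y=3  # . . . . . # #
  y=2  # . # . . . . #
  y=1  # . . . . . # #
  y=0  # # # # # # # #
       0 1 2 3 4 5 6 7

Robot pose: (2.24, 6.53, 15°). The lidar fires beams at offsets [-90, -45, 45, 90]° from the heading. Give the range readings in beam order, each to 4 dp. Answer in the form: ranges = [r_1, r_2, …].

ranges = [5.7251, 5.0600, 0.5427, 0.4866]

beam 1: φ=-90°, α=285°
  dir = (cos 285°, sin 285°) = (0.2588, -0.9659); from cell (2,6)
  next x-line at t=2.9364, next y-line at t=0.5487; Δt_x=3.8637, Δt_y=1.0353
    y: enter (2,5) at t=0.5487
    y: enter (2,4) at t=1.5840
    y: enter (2,3) at t=2.6192
    x: enter (3,3) at t=2.9364
    y: enter (3,2) at t=3.6545
    y: enter (3,1) at t=4.6898
    y: enter (3,0) at t=5.7251 ← occupied
  → r_1 = 5.7251
beam 2: φ=-45°, α=330°
  dir = (cos 330°, sin 330°) = (0.8660, -0.5000); from cell (2,6)
  next x-line at t=0.8776, next y-line at t=1.0600; Δt_x=1.1547, Δt_y=2.0000
    x: enter (3,6) at t=0.8776
    y: enter (3,5) at t=1.0600
    x: enter (4,5) at t=2.0323
    y: enter (4,4) at t=3.0600
    x: enter (5,4) at t=3.1870
    x: enter (6,4) at t=4.3417
    y: enter (6,3) at t=5.0600 ← occupied
  → r_2 = 5.0600
beam 3: φ=45°, α=60°
  dir = (cos 60°, sin 60°) = (0.5000, 0.8660); from cell (2,6)
  next x-line at t=1.5200, next y-line at t=0.5427; Δt_x=2.0000, Δt_y=1.1547
    y: enter (2,7) at t=0.5427 ← occupied
  → r_3 = 0.5427
beam 4: φ=90°, α=105°
  dir = (cos 105°, sin 105°) = (-0.2588, 0.9659); from cell (2,6)
  next x-line at t=0.9273, next y-line at t=0.4866; Δt_x=3.8637, Δt_y=1.0353
    y: enter (2,7) at t=0.4866 ← occupied
  → r_4 = 0.4866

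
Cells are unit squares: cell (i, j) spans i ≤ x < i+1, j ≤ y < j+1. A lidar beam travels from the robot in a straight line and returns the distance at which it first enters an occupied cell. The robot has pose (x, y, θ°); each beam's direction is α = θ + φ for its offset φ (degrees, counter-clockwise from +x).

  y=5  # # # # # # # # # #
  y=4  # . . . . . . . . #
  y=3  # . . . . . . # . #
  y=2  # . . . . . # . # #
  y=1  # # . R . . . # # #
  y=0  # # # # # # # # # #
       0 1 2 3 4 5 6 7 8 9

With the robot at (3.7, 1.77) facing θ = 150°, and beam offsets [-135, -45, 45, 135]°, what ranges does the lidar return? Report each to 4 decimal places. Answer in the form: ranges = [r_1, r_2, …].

beam 1: φ=-135°, α=15°
  cosα=0.9659 sinα=0.2588 | (3,1) | tMaxX 0.3106 tMaxY 0.8887 | tΔX 1.0353 tΔY 3.8637
    t=0.3106 [x] (4,1)
    t=0.8887 [y] (4,2)
    t=1.3459 [x] (5,2)
    t=2.3811 [x] (6,2) — stop
  → r_1 = 2.3811
beam 2: φ=-45°, α=105°
  cosα=-0.2588 sinα=0.9659 | (3,1) | tMaxX 2.7046 tMaxY 0.2381 | tΔX 3.8637 tΔY 1.0353
    t=0.2381 [y] (3,2)
    t=1.2734 [y] (3,3)
    t=2.3087 [y] (3,4)
    t=2.7046 [x] (2,4)
    t=3.3439 [y] (2,5) — stop
  → r_2 = 3.3439
beam 3: φ=45°, α=195°
  cosα=-0.9659 sinα=-0.2588 | (3,1) | tMaxX 0.7247 tMaxY 2.9751 | tΔX 1.0353 tΔY 3.8637
    t=0.7247 [x] (2,1)
    t=1.7600 [x] (1,1) — stop
  → r_3 = 1.7600
beam 4: φ=135°, α=285°
  cosα=0.2588 sinα=-0.9659 | (3,1) | tMaxX 1.1591 tMaxY 0.7972 | tΔX 3.8637 tΔY 1.0353
    t=0.7972 [y] (3,0) — stop
  → r_4 = 0.7972

ranges = [2.3811, 3.3439, 1.7600, 0.7972]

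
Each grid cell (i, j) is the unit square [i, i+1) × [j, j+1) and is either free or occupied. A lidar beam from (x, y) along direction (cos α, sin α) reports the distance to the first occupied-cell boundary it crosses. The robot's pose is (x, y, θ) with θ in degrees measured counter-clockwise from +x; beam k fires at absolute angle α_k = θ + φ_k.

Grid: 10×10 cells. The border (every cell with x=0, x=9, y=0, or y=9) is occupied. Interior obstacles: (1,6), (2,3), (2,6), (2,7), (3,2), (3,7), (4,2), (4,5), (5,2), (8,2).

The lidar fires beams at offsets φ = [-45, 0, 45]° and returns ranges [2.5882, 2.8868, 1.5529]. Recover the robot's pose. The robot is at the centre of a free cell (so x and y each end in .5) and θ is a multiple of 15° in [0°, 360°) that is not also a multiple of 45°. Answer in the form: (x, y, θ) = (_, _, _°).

(x, y, θ) = (6.5, 7.5, 30°)

The pose lattice has 54·16 = 864 candidates. Test each by forward raycasting.
  (5.5, 3.5, 150°): beam 1 = 1.9319 ≠ 2.5882 ✗
  (3.5, 3.5, 120°): beam 1 = 1.9319 ≠ 2.5882 ✗
  (3.5, 8.5, 75°): beam 1 = 1.0000 ≠ 2.5882 ✗
  (5.5, 6.5, 105°): beam 1 = 2.8868 ≠ 2.5882 ✗
  …
  (6.5, 7.5, 30°): r_1=2.5882, r_2=2.8868, r_3=1.5529 — all match ✓
Unique over the lattice → pose = (6.5, 7.5, 30°).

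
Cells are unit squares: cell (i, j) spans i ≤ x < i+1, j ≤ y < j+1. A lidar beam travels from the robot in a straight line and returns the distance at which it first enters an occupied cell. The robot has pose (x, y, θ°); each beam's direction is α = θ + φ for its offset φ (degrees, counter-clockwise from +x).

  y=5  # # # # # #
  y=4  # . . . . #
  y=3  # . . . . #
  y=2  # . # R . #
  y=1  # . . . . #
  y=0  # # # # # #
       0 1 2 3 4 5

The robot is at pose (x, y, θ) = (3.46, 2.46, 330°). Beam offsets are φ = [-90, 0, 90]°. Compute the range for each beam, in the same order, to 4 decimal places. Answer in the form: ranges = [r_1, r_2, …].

ranges = [1.6859, 1.7782, 2.9329]

beam 1: φ=-90°, α=240°
  d=(-0.5000,-0.8660)  start (3,2)  tX=0.9200 tY=0.5312  stride 1/|dx|=2.0000 1/|dy|=1.1547
    cross y-line → (3,1), t=0.5312
    cross x-line → (2,1), t=0.9200
    cross y-line → (2,0), t=1.6859 (wall)
  → r_1 = 1.6859
beam 2: φ=0°, α=330°
  d=(0.8660,-0.5000)  start (3,2)  tX=0.6235 tY=0.9200  stride 1/|dx|=1.1547 1/|dy|=2.0000
    cross x-line → (4,2), t=0.6235
    cross y-line → (4,1), t=0.9200
    cross x-line → (5,1), t=1.7782 (wall)
  → r_2 = 1.7782
beam 3: φ=90°, α=60°
  d=(0.5000,0.8660)  start (3,2)  tX=1.0800 tY=0.6235  stride 1/|dx|=2.0000 1/|dy|=1.1547
    cross y-line → (3,3), t=0.6235
    cross x-line → (4,3), t=1.0800
    cross y-line → (4,4), t=1.7782
    cross y-line → (4,5), t=2.9329 (wall)
  → r_3 = 2.9329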